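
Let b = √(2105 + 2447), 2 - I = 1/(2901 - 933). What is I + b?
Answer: 3935/1968 + 2*√1138 ≈ 69.468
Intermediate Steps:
I = 3935/1968 (I = 2 - 1/(2901 - 933) = 2 - 1/1968 = 3935/1968 ≈ 1.9995)
b = 2*√1138 (b = √4552 = 2*√1138 ≈ 67.469)
I + b = 3935/1968 + 2*√1138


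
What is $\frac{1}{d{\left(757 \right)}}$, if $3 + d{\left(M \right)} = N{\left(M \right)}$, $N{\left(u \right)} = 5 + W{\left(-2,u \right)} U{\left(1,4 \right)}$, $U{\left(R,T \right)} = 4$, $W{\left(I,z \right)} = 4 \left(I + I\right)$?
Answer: $- \frac{1}{62} \approx -0.016129$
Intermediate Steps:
$W{\left(I,z \right)} = 8 I$ ($W{\left(I,z \right)} = 4 \cdot 2 I = 8 I$)
$N{\left(u \right)} = -59$ ($N{\left(u \right)} = 5 + 8 \left(-2\right) 4 = 5 - 64 = -59$)
$d{\left(M \right)} = -62$ ($d{\left(M \right)} = -3 - 59 = -62$)
$\frac{1}{d{\left(757 \right)}} = \frac{1}{-62} = - \frac{1}{62}$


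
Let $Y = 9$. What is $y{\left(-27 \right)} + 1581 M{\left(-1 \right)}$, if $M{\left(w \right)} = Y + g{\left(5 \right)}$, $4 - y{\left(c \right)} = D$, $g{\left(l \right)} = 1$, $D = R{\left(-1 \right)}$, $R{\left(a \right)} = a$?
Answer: $15815$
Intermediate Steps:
$D = -1$
$y{\left(c \right)} = 5$ ($y{\left(c \right)} = 4 - -1 = 4 + 1 = 5$)
$M{\left(w \right)} = 10$ ($M{\left(w \right)} = 9 + 1 = 10$)
$y{\left(-27 \right)} + 1581 M{\left(-1 \right)} = 5 + 1581 \cdot 10 = 5 + 15810 = 15815$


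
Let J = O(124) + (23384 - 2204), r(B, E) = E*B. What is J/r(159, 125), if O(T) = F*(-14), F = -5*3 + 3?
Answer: 7116/6625 ≈ 1.0741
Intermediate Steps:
F = -12 (F = -15 + 3 = -12)
O(T) = 168 (O(T) = -12*(-14) = 168)
r(B, E) = B*E
J = 21348 (J = 168 + (23384 - 2204) = 168 + 21180 = 21348)
J/r(159, 125) = 21348/((159*125)) = 21348/19875 = 21348*(1/19875) = 7116/6625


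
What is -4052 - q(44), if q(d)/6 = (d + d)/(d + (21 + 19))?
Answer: -28408/7 ≈ -4058.3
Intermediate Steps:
q(d) = 12*d/(40 + d) (q(d) = 6*((d + d)/(d + (21 + 19))) = 6*((2*d)/(d + 40)) = 6*((2*d)/(40 + d)) = 6*(2*d/(40 + d)) = 12*d/(40 + d))
-4052 - q(44) = -4052 - 12*44/(40 + 44) = -4052 - 12*44/84 = -4052 - 1*44/7 = -4052 - 44/7 = -28408/7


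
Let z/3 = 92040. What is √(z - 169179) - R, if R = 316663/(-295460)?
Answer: 316663/295460 + √106941 ≈ 328.09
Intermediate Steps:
z = 276120 (z = 3*92040 = 276120)
R = -316663/295460 (R = 316663*(-1/295460) = -316663/295460 ≈ -1.0718)
√(z - 169179) - R = √(276120 - 169179) - 1*(-316663/295460) = √106941 + 316663/295460 = 316663/295460 + √106941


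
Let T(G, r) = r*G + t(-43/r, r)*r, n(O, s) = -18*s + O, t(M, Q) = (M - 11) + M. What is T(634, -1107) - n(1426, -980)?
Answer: -708813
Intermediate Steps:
t(M, Q) = -11 + 2*M (t(M, Q) = (-11 + M) + M = -11 + 2*M)
n(O, s) = O - 18*s
T(G, r) = G*r + r*(-11 - 86/r) (T(G, r) = r*G + (-11 + 2*(-43/r))*r = G*r + (-11 - 86/r)*r = G*r + r*(-11 - 86/r))
T(634, -1107) - n(1426, -980) = (-86 - 1107*(-11 + 634)) - (1426 - 18*(-980)) = (-86 - 1107*623) - (1426 + 17640) = (-86 - 689661) - 1*19066 = -689747 - 19066 = -708813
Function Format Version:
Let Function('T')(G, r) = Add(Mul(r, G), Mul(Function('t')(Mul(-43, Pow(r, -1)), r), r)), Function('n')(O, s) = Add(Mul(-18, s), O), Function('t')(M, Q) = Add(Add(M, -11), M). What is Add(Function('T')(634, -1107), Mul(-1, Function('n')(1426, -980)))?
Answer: -708813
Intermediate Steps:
Function('t')(M, Q) = Add(-11, Mul(2, M)) (Function('t')(M, Q) = Add(Add(-11, M), M) = Add(-11, Mul(2, M)))
Function('n')(O, s) = Add(O, Mul(-18, s))
Function('T')(G, r) = Add(Mul(G, r), Mul(r, Add(-11, Mul(-86, Pow(r, -1))))) (Function('T')(G, r) = Add(Mul(r, G), Mul(Add(-11, Mul(2, Mul(-43, Pow(r, -1)))), r)) = Add(Mul(G, r), Mul(Add(-11, Mul(-86, Pow(r, -1))), r)) = Add(Mul(G, r), Mul(r, Add(-11, Mul(-86, Pow(r, -1))))))
Add(Function('T')(634, -1107), Mul(-1, Function('n')(1426, -980))) = Add(Add(-86, Mul(-1107, Add(-11, 634))), Mul(-1, Add(1426, Mul(-18, -980)))) = Add(Add(-86, Mul(-1107, 623)), Mul(-1, Add(1426, 17640))) = Add(Add(-86, -689661), Mul(-1, 19066)) = Add(-689747, -19066) = -708813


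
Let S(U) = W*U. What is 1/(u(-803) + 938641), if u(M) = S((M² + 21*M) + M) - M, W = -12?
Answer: -1/6586272 ≈ -1.5183e-7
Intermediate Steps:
S(U) = -12*U
u(M) = -265*M - 12*M² (u(M) = -12*((M² + 21*M) + M) - M = -12*(M² + 22*M) - M = (-264*M - 12*M²) - M = -265*M - 12*M²)
1/(u(-803) + 938641) = 1/(-803*(-265 - 12*(-803)) + 938641) = 1/(-803*(-265 + 9636) + 938641) = 1/(-803*9371 + 938641) = 1/(-7524913 + 938641) = 1/(-6586272) = -1/6586272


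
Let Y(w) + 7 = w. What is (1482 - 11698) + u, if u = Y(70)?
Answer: -10153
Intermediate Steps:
Y(w) = -7 + w
u = 63 (u = -7 + 70 = 63)
(1482 - 11698) + u = (1482 - 11698) + 63 = -10216 + 63 = -10153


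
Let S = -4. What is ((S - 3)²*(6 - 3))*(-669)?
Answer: -98343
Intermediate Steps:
((S - 3)²*(6 - 3))*(-669) = ((-4 - 3)²*(6 - 3))*(-669) = ((-7)²*3)*(-669) = (49*3)*(-669) = 147*(-669) = -98343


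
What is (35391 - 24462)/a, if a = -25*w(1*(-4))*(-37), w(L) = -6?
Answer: -3643/1850 ≈ -1.9692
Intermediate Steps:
a = -5550 (a = -25*(-6)*(-37) = 150*(-37) = -5550)
(35391 - 24462)/a = (35391 - 24462)/(-5550) = 10929*(-1/5550) = -3643/1850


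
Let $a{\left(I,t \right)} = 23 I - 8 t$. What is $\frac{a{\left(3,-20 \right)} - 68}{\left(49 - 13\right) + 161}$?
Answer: $\frac{161}{197} \approx 0.81726$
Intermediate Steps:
$a{\left(I,t \right)} = - 8 t + 23 I$
$\frac{a{\left(3,-20 \right)} - 68}{\left(49 - 13\right) + 161} = \frac{\left(\left(-8\right) \left(-20\right) + 23 \cdot 3\right) - 68}{\left(49 - 13\right) + 161} = \frac{\left(160 + 69\right) - 68}{36 + 161} = \frac{229 - 68}{197} = 161 \cdot \frac{1}{197} = \frac{161}{197}$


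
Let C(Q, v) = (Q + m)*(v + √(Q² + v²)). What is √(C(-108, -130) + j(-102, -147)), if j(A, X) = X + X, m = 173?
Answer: √(-8744 + 130*√7141) ≈ 47.345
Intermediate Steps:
j(A, X) = 2*X
C(Q, v) = (173 + Q)*(v + √(Q² + v²)) (C(Q, v) = (Q + 173)*(v + √(Q² + v²)) = (173 + Q)*(v + √(Q² + v²)))
√(C(-108, -130) + j(-102, -147)) = √((173*(-130) + 173*√((-108)² + (-130)²) - 108*(-130) - 108*√((-108)² + (-130)²)) + 2*(-147)) = √((-22490 + 173*√(11664 + 16900) + 14040 - 108*√(11664 + 16900)) - 294) = √((-22490 + 173*√28564 + 14040 - 216*√7141) - 294) = √((-22490 + 173*(2*√7141) + 14040 - 216*√7141) - 294) = √((-22490 + 346*√7141 + 14040 - 216*√7141) - 294) = √((-8450 + 130*√7141) - 294) = √(-8744 + 130*√7141)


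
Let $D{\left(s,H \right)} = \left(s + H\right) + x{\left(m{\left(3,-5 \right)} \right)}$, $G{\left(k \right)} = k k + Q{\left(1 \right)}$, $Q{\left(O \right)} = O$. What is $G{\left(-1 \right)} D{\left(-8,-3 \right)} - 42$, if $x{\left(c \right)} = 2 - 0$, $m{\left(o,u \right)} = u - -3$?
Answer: $-60$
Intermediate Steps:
$m{\left(o,u \right)} = 3 + u$ ($m{\left(o,u \right)} = u + 3 = 3 + u$)
$G{\left(k \right)} = 1 + k^{2}$ ($G{\left(k \right)} = k k + 1 = k^{2} + 1 = 1 + k^{2}$)
$x{\left(c \right)} = 2$ ($x{\left(c \right)} = 2 + 0 = 2$)
$D{\left(s,H \right)} = 2 + H + s$ ($D{\left(s,H \right)} = \left(s + H\right) + 2 = \left(H + s\right) + 2 = 2 + H + s$)
$G{\left(-1 \right)} D{\left(-8,-3 \right)} - 42 = \left(1 + \left(-1\right)^{2}\right) \left(2 - 3 - 8\right) - 42 = \left(1 + 1\right) \left(-9\right) - 42 = 2 \left(-9\right) - 42 = -18 - 42 = -60$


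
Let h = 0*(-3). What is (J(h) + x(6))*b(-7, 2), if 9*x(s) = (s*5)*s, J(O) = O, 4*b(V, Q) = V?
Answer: -35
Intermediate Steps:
b(V, Q) = V/4
h = 0
x(s) = 5*s**2/9 (x(s) = ((s*5)*s)/9 = ((5*s)*s)/9 = (5*s**2)/9 = 5*s**2/9)
(J(h) + x(6))*b(-7, 2) = (0 + (5/9)*6**2)*((1/4)*(-7)) = (0 + (5/9)*36)*(-7/4) = (0 + 20)*(-7/4) = 20*(-7/4) = -35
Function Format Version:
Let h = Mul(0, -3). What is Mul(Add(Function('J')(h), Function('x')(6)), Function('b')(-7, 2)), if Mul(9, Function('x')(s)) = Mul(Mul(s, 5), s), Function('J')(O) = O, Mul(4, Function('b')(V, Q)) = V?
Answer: -35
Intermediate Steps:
Function('b')(V, Q) = Mul(Rational(1, 4), V)
h = 0
Function('x')(s) = Mul(Rational(5, 9), Pow(s, 2)) (Function('x')(s) = Mul(Rational(1, 9), Mul(Mul(s, 5), s)) = Mul(Rational(1, 9), Mul(Mul(5, s), s)) = Mul(Rational(1, 9), Mul(5, Pow(s, 2))) = Mul(Rational(5, 9), Pow(s, 2)))
Mul(Add(Function('J')(h), Function('x')(6)), Function('b')(-7, 2)) = Mul(Add(0, Mul(Rational(5, 9), Pow(6, 2))), Mul(Rational(1, 4), -7)) = Mul(Add(0, Mul(Rational(5, 9), 36)), Rational(-7, 4)) = Mul(Add(0, 20), Rational(-7, 4)) = Mul(20, Rational(-7, 4)) = -35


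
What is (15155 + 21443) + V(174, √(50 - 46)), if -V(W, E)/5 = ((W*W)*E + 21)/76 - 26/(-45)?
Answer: 22305271/684 ≈ 32610.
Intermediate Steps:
V(W, E) = -2921/684 - 5*E*W²/76 (V(W, E) = -5*(((W*W)*E + 21)/76 - 26/(-45)) = -5*((W²*E + 21)*(1/76) - 26*(-1/45)) = -5*((E*W² + 21)*(1/76) + 26/45) = -5*((21 + E*W²)*(1/76) + 26/45) = -5*((21/76 + E*W²/76) + 26/45) = -5*(2921/3420 + E*W²/76) = -2921/684 - 5*E*W²/76)
(15155 + 21443) + V(174, √(50 - 46)) = (15155 + 21443) + (-2921/684 - 5/76*√(50 - 46)*174²) = 36598 + (-2921/684 - 5/76*√4*30276) = 36598 + (-2921/684 - 5/76*2*30276) = 36598 + (-2921/684 - 75690/19) = 36598 - 2727761/684 = 22305271/684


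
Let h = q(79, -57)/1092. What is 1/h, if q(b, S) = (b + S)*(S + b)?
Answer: 273/121 ≈ 2.2562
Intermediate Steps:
q(b, S) = (S + b)**2 (q(b, S) = (S + b)*(S + b) = (S + b)**2)
h = 121/273 (h = (-57 + 79)**2/1092 = 22**2*(1/1092) = 484*(1/1092) = 121/273 ≈ 0.44322)
1/h = 1/(121/273) = 273/121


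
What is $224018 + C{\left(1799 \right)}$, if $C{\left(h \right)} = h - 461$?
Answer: $225356$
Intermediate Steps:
$C{\left(h \right)} = -461 + h$
$224018 + C{\left(1799 \right)} = 224018 + \left(-461 + 1799\right) = 224018 + 1338 = 225356$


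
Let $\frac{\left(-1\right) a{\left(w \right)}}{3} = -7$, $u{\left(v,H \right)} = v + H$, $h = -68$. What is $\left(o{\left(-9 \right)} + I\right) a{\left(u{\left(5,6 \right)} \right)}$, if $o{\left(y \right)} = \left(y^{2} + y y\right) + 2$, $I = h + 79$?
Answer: $3675$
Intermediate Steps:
$u{\left(v,H \right)} = H + v$
$a{\left(w \right)} = 21$ ($a{\left(w \right)} = \left(-3\right) \left(-7\right) = 21$)
$I = 11$ ($I = -68 + 79 = 11$)
$o{\left(y \right)} = 2 + 2 y^{2}$ ($o{\left(y \right)} = \left(y^{2} + y^{2}\right) + 2 = 2 y^{2} + 2 = 2 + 2 y^{2}$)
$\left(o{\left(-9 \right)} + I\right) a{\left(u{\left(5,6 \right)} \right)} = \left(\left(2 + 2 \left(-9\right)^{2}\right) + 11\right) 21 = \left(\left(2 + 2 \cdot 81\right) + 11\right) 21 = \left(\left(2 + 162\right) + 11\right) 21 = \left(164 + 11\right) 21 = 175 \cdot 21 = 3675$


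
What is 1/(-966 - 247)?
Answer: -1/1213 ≈ -0.00082440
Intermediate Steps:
1/(-966 - 247) = 1/(-1213) = -1/1213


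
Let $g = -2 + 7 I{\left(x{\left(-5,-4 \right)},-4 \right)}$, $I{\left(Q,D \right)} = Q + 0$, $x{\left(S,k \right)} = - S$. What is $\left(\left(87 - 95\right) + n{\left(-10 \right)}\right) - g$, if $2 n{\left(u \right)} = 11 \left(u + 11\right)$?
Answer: $- \frac{71}{2} \approx -35.5$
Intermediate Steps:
$n{\left(u \right)} = \frac{121}{2} + \frac{11 u}{2}$ ($n{\left(u \right)} = \frac{11 \left(u + 11\right)}{2} = \frac{11 \left(11 + u\right)}{2} = \frac{121 + 11 u}{2} = \frac{121}{2} + \frac{11 u}{2}$)
$I{\left(Q,D \right)} = Q$
$g = 33$ ($g = -2 + 7 \left(\left(-1\right) \left(-5\right)\right) = -2 + 7 \cdot 5 = -2 + 35 = 33$)
$\left(\left(87 - 95\right) + n{\left(-10 \right)}\right) - g = \left(\left(87 - 95\right) + \left(\frac{121}{2} + \frac{11}{2} \left(-10\right)\right)\right) - 33 = \left(-8 + \left(\frac{121}{2} - 55\right)\right) - 33 = \left(-8 + \frac{11}{2}\right) - 33 = - \frac{5}{2} - 33 = - \frac{71}{2}$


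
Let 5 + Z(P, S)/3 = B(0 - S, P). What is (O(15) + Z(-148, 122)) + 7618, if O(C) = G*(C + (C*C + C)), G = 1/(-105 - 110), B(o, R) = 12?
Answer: 328426/43 ≈ 7637.8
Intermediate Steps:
Z(P, S) = 21 (Z(P, S) = -15 + 3*12 = -15 + 36 = 21)
G = -1/215 (G = 1/(-215) = -1/215 ≈ -0.0046512)
O(C) = -2*C/215 - C**2/215 (O(C) = -(C + (C*C + C))/215 = -(C + (C**2 + C))/215 = -(C + (C + C**2))/215 = -(C**2 + 2*C)/215 = -2*C/215 - C**2/215)
(O(15) + Z(-148, 122)) + 7618 = (-1/215*15*(2 + 15) + 21) + 7618 = (-1/215*15*17 + 21) + 7618 = (-51/43 + 21) + 7618 = 852/43 + 7618 = 328426/43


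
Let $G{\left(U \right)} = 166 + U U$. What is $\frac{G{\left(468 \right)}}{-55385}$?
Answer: $- \frac{43838}{11077} \approx -3.9576$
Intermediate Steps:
$G{\left(U \right)} = 166 + U^{2}$
$\frac{G{\left(468 \right)}}{-55385} = \frac{166 + 468^{2}}{-55385} = \left(166 + 219024\right) \left(- \frac{1}{55385}\right) = 219190 \left(- \frac{1}{55385}\right) = - \frac{43838}{11077}$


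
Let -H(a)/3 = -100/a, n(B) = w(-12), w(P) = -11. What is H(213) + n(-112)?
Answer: -681/71 ≈ -9.5916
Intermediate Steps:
n(B) = -11
H(a) = 300/a (H(a) = -(-300)/a = 300/a)
H(213) + n(-112) = 300/213 - 11 = 300*(1/213) - 11 = 100/71 - 11 = -681/71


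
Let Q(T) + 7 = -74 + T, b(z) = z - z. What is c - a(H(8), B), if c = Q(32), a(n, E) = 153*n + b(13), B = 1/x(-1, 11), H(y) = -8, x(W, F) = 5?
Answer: 1175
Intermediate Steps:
b(z) = 0
B = ⅕ (B = 1/5 = ⅕ ≈ 0.20000)
Q(T) = -81 + T (Q(T) = -7 + (-74 + T) = -81 + T)
a(n, E) = 153*n (a(n, E) = 153*n + 0 = 153*n)
c = -49 (c = -81 + 32 = -49)
c - a(H(8), B) = -49 - 153*(-8) = -49 - 1*(-1224) = -49 + 1224 = 1175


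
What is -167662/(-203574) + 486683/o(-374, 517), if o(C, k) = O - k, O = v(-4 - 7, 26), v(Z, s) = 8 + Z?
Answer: -49494410401/52929240 ≈ -935.11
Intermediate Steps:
O = -3 (O = 8 + (-4 - 7) = 8 - 11 = -3)
o(C, k) = -3 - k
-167662/(-203574) + 486683/o(-374, 517) = -167662/(-203574) + 486683/(-3 - 1*517) = -167662*(-1/203574) + 486683/(-3 - 517) = 83831/101787 + 486683/(-520) = 83831/101787 + 486683*(-1/520) = 83831/101787 - 486683/520 = -49494410401/52929240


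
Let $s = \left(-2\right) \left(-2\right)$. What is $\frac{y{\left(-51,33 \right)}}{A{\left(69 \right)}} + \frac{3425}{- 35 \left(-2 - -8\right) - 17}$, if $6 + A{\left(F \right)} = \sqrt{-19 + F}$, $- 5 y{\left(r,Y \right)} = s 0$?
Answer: $- \frac{3425}{227} \approx -15.088$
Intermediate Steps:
$s = 4$
$y{\left(r,Y \right)} = 0$ ($y{\left(r,Y \right)} = - \frac{4 \cdot 0}{5} = \left(- \frac{1}{5}\right) 0 = 0$)
$A{\left(F \right)} = -6 + \sqrt{-19 + F}$
$\frac{y{\left(-51,33 \right)}}{A{\left(69 \right)}} + \frac{3425}{- 35 \left(-2 - -8\right) - 17} = \frac{0}{-6 + \sqrt{-19 + 69}} + \frac{3425}{- 35 \left(-2 - -8\right) - 17} = \frac{0}{-6 + \sqrt{50}} + \frac{3425}{- 35 \left(-2 + 8\right) - 17} = \frac{0}{-6 + 5 \sqrt{2}} + \frac{3425}{\left(-35\right) 6 - 17} = 0 + \frac{3425}{-210 - 17} = 0 + \frac{3425}{-227} = 0 + 3425 \left(- \frac{1}{227}\right) = 0 - \frac{3425}{227} = - \frac{3425}{227}$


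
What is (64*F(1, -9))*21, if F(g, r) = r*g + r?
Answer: -24192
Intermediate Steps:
F(g, r) = r + g*r (F(g, r) = g*r + r = r + g*r)
(64*F(1, -9))*21 = (64*(-9*(1 + 1)))*21 = (64*(-9*2))*21 = (64*(-18))*21 = -1152*21 = -24192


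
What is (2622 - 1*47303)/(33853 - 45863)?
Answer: 44681/12010 ≈ 3.7203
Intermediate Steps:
(2622 - 1*47303)/(33853 - 45863) = (2622 - 47303)/(-12010) = -44681*(-1/12010) = 44681/12010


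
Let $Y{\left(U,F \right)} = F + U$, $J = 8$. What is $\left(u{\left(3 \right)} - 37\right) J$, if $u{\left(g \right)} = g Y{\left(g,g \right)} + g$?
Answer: $-128$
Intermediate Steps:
$u{\left(g \right)} = g + 2 g^{2}$ ($u{\left(g \right)} = g \left(g + g\right) + g = g 2 g + g = 2 g^{2} + g = g + 2 g^{2}$)
$\left(u{\left(3 \right)} - 37\right) J = \left(3 \left(1 + 2 \cdot 3\right) - 37\right) 8 = \left(3 \left(1 + 6\right) - 37\right) 8 = \left(3 \cdot 7 - 37\right) 8 = \left(21 - 37\right) 8 = \left(-16\right) 8 = -128$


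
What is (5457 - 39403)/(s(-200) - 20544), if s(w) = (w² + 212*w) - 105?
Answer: 33946/23049 ≈ 1.4728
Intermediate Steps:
s(w) = -105 + w² + 212*w
(5457 - 39403)/(s(-200) - 20544) = (5457 - 39403)/((-105 + (-200)² + 212*(-200)) - 20544) = -33946/((-105 + 40000 - 42400) - 20544) = -33946/(-2505 - 20544) = -33946/(-23049) = -33946*(-1/23049) = 33946/23049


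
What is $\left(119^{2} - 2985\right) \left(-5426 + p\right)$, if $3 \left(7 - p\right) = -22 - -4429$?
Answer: $-76980288$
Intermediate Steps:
$p = -1462$ ($p = 7 - \frac{-22 - -4429}{3} = 7 - \frac{-22 + 4429}{3} = 7 - 1469 = -1462$)
$\left(119^{2} - 2985\right) \left(-5426 + p\right) = \left(119^{2} - 2985\right) \left(-5426 - 1462\right) = \left(14161 - 2985\right) \left(-6888\right) = 11176 \left(-6888\right) = -76980288$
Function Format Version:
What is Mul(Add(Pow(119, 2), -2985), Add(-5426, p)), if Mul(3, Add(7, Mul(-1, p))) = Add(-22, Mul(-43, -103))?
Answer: -76980288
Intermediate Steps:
p = -1462 (p = Add(7, Mul(Rational(-1, 3), Add(-22, Mul(-43, -103)))) = Add(7, Mul(Rational(-1, 3), Add(-22, 4429))) = Add(7, Mul(Rational(-1, 3), 4407)) = Add(7, -1469) = -1462)
Mul(Add(Pow(119, 2), -2985), Add(-5426, p)) = Mul(Add(Pow(119, 2), -2985), Add(-5426, -1462)) = Mul(Add(14161, -2985), -6888) = Mul(11176, -6888) = -76980288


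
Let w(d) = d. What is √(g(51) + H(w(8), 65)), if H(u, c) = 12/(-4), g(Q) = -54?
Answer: I*√57 ≈ 7.5498*I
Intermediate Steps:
H(u, c) = -3 (H(u, c) = 12*(-¼) = -3)
√(g(51) + H(w(8), 65)) = √(-54 - 3) = √(-57) = I*√57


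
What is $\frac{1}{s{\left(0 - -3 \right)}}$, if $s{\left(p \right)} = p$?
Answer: $\frac{1}{3} \approx 0.33333$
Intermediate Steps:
$\frac{1}{s{\left(0 - -3 \right)}} = \frac{1}{0 - -3} = \frac{1}{0 + 3} = \frac{1}{3}$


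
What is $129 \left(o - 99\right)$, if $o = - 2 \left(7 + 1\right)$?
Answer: $-14835$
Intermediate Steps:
$o = -16$ ($o = \left(-2\right) 8 = -16$)
$129 \left(o - 99\right) = 129 \left(-16 - 99\right) = 129 \left(-115\right) = -14835$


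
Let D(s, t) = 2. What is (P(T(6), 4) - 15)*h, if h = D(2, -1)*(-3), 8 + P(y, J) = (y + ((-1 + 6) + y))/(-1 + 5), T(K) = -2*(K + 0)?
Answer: 333/2 ≈ 166.50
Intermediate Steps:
T(K) = -2*K
P(y, J) = -27/4 + y/2 (P(y, J) = -8 + (y + ((-1 + 6) + y))/(-1 + 5) = -8 + (y + (5 + y))/4 = -8 + (5 + 2*y)*(¼) = -8 + (5/4 + y/2) = -27/4 + y/2)
h = -6 (h = 2*(-3) = -6)
(P(T(6), 4) - 15)*h = ((-27/4 + (-2*6)/2) - 15)*(-6) = ((-27/4 + (½)*(-12)) - 15)*(-6) = ((-27/4 - 6) - 15)*(-6) = (-51/4 - 15)*(-6) = -111/4*(-6) = 333/2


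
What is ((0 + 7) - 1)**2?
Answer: 36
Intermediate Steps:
((0 + 7) - 1)**2 = (7 - 1)**2 = 6**2 = 36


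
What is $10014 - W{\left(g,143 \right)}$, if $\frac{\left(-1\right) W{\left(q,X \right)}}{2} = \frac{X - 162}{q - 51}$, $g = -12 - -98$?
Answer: $\frac{350452}{35} \approx 10013.0$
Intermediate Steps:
$g = 86$ ($g = -12 + 98 = 86$)
$W{\left(q,X \right)} = - \frac{2 \left(-162 + X\right)}{-51 + q}$ ($W{\left(q,X \right)} = - 2 \frac{X - 162}{q - 51} = - 2 \frac{-162 + X}{-51 + q} = - \frac{2 \left(-162 + X\right)}{-51 + q}$)
$10014 - W{\left(g,143 \right)} = 10014 - \frac{2 \left(162 - 143\right)}{-51 + 86} = 10014 - \frac{2 \left(162 - 143\right)}{35} = 10014 - 2 \cdot \frac{1}{35} \cdot 19 = 10014 - \frac{38}{35} = \frac{350452}{35}$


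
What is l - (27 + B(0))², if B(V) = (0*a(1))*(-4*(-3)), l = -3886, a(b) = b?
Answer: -4615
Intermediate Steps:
B(V) = 0 (B(V) = (0*1)*(-4*(-3)) = 0*12 = 0)
l - (27 + B(0))² = -3886 - (27 + 0)² = -3886 - 1*27² = -3886 - 1*729 = -3886 - 729 = -4615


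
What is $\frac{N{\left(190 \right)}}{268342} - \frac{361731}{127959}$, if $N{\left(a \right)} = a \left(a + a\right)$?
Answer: $- \frac{14638163367}{5722795663} \approx -2.5579$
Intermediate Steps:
$N{\left(a \right)} = 2 a^{2}$ ($N{\left(a \right)} = a 2 a = 2 a^{2}$)
$\frac{N{\left(190 \right)}}{268342} - \frac{361731}{127959} = \frac{2 \cdot 190^{2}}{268342} - \frac{361731}{127959} = 2 \cdot 36100 \cdot \frac{1}{268342} - \frac{120577}{42653} = 72200 \cdot \frac{1}{268342} - \frac{120577}{42653} = \frac{36100}{134171} - \frac{120577}{42653} = - \frac{14638163367}{5722795663}$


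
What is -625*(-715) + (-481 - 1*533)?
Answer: 445861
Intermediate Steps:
-625*(-715) + (-481 - 1*533) = 446875 + (-481 - 533) = 446875 - 1014 = 445861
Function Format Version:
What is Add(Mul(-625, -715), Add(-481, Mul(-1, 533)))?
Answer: 445861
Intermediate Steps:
Add(Mul(-625, -715), Add(-481, Mul(-1, 533))) = Add(446875, Add(-481, -533)) = Add(446875, -1014) = 445861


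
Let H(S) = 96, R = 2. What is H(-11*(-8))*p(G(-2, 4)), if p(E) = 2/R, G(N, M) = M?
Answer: 96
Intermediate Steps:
p(E) = 1 (p(E) = 2/2 = 2*(½) = 1)
H(-11*(-8))*p(G(-2, 4)) = 96*1 = 96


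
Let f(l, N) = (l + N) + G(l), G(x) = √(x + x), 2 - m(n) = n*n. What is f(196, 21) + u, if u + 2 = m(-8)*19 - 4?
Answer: -967 + 14*√2 ≈ -947.20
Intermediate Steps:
m(n) = 2 - n² (m(n) = 2 - n*n = 2 - n²)
G(x) = √2*√x (G(x) = √(2*x) = √2*√x)
f(l, N) = N + l + √2*√l (f(l, N) = (l + N) + √2*√l = (N + l) + √2*√l = N + l + √2*√l)
u = -1184 (u = -2 + ((2 - 1*(-8)²)*19 - 4) = -2 + ((2 - 1*64)*19 - 4) = -2 + ((2 - 64)*19 - 4) = -2 + (-62*19 - 4) = -2 + (-1178 - 4) = -2 - 1182 = -1184)
f(196, 21) + u = (21 + 196 + √2*√196) - 1184 = (21 + 196 + √2*14) - 1184 = (21 + 196 + 14*√2) - 1184 = (217 + 14*√2) - 1184 = -967 + 14*√2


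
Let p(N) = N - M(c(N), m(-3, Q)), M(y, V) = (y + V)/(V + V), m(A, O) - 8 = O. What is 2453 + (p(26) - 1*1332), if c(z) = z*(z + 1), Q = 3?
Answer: 24521/22 ≈ 1114.6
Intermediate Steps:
c(z) = z*(1 + z)
m(A, O) = 8 + O
M(y, V) = (V + y)/(2*V) (M(y, V) = (V + y)/((2*V)) = (V + y)*(1/(2*V)) = (V + y)/(2*V))
p(N) = -½ + N - N*(1 + N)/22 (p(N) = N - ((8 + 3) + N*(1 + N))/(2*(8 + 3)) = N - (11 + N*(1 + N))/(2*11) = N - (½ + N*(1 + N)/22) = N + (-½ - N*(1 + N)/22) = -½ + N - N*(1 + N)/22)
2453 + (p(26) - 1*1332) = 2453 + ((-½ - 1/22*26² + (21/22)*26) - 1*1332) = 2453 + ((-½ - 1/22*676 + 273/11) - 1332) = 2453 + ((-½ - 338/11 + 273/11) - 1332) = 2453 + (-141/22 - 1332) = 2453 - 29445/22 = 24521/22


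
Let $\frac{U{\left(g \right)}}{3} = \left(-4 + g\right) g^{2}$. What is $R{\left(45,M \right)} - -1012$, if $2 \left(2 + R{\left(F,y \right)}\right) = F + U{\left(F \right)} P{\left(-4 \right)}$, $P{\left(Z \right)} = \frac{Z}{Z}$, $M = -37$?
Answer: $125570$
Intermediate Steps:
$P{\left(Z \right)} = 1$
$U{\left(g \right)} = 3 g^{2} \left(-4 + g\right)$ ($U{\left(g \right)} = 3 \left(-4 + g\right) g^{2} = 3 g^{2} \left(-4 + g\right)$)
$R{\left(F,y \right)} = -2 + \frac{F}{2} + \frac{3 F^{2} \left(-4 + F\right)}{2}$ ($R{\left(F,y \right)} = -2 + \frac{F + 3 F^{2} \left(-4 + F\right) 1}{2} = -2 + \frac{F + 3 F^{2} \left(-4 + F\right)}{2} = -2 + \left(\frac{F}{2} + \frac{3 F^{2} \left(-4 + F\right)}{2}\right) = -2 + \frac{F}{2} + \frac{3 F^{2} \left(-4 + F\right)}{2}$)
$R{\left(45,M \right)} - -1012 = \left(-2 + \frac{1}{2} \cdot 45 + \frac{3 \cdot 45^{2} \left(-4 + 45\right)}{2}\right) - -1012 = \left(-2 + \frac{45}{2} + \frac{3}{2} \cdot 2025 \cdot 41\right) + 1012 = \left(-2 + \frac{45}{2} + \frac{249075}{2}\right) + 1012 = 124558 + 1012 = 125570$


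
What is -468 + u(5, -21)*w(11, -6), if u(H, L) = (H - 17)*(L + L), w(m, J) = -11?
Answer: -6012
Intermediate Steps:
u(H, L) = 2*L*(-17 + H) (u(H, L) = (-17 + H)*(2*L) = 2*L*(-17 + H))
-468 + u(5, -21)*w(11, -6) = -468 + (2*(-21)*(-17 + 5))*(-11) = -468 + (2*(-21)*(-12))*(-11) = -468 + 504*(-11) = -468 - 5544 = -6012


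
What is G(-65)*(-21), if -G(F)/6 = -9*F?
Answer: 73710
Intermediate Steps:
G(F) = 54*F (G(F) = -(-54)*F = 54*F)
G(-65)*(-21) = (54*(-65))*(-21) = -3510*(-21) = 73710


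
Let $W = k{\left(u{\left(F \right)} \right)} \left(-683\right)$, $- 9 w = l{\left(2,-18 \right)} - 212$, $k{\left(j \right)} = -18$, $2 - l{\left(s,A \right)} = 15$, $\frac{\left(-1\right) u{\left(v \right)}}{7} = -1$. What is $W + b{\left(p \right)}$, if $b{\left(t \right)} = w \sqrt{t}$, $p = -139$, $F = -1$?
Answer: $12294 + 25 i \sqrt{139} \approx 12294.0 + 294.75 i$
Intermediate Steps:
$u{\left(v \right)} = 7$ ($u{\left(v \right)} = \left(-7\right) \left(-1\right) = 7$)
$l{\left(s,A \right)} = -13$ ($l{\left(s,A \right)} = 2 - 15 = -13$)
$w = 25$ ($w = - \frac{-13 - 212}{9} = \left(- \frac{1}{9}\right) \left(-225\right) = 25$)
$b{\left(t \right)} = 25 \sqrt{t}$
$W = 12294$ ($W = \left(-18\right) \left(-683\right) = 12294$)
$W + b{\left(p \right)} = 12294 + 25 \sqrt{-139} = 12294 + 25 i \sqrt{139}$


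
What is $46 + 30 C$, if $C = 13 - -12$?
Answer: $796$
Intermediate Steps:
$C = 25$ ($C = 13 + 12 = 25$)
$46 + 30 C = 46 + 30 \cdot 25 = 46 + 750 = 796$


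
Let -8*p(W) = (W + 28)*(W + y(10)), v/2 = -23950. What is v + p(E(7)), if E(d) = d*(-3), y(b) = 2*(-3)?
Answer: -383011/8 ≈ -47876.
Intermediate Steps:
y(b) = -6
E(d) = -3*d
v = -47900 (v = 2*(-23950) = -47900)
p(W) = -(-6 + W)*(28 + W)/8 (p(W) = -(W + 28)*(W - 6)/8 = -(28 + W)*(-6 + W)/8 = -(-6 + W)*(28 + W)/8)
v + p(E(7)) = -47900 + (21 - (-33)*7/4 - (-3*7)²/8) = -47900 + (21 - 11/4*(-21) - ⅛*(-21)²) = -47900 + (21 + 231/4 - ⅛*441) = -47900 + (21 + 231/4 - 441/8) = -47900 + 189/8 = -383011/8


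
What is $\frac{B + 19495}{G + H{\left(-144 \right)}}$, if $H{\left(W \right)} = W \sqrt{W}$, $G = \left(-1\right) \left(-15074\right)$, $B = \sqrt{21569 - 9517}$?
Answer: $\frac{\left(7537 + 864 i\right) \left(19495 + 2 \sqrt{3013}\right)}{115105730} \approx 1.2837 + 0.14716 i$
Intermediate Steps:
$B = 2 \sqrt{3013}$ ($B = \sqrt{12052} = 2 \sqrt{3013} \approx 109.78$)
$G = 15074$
$H{\left(W \right)} = W^{\frac{3}{2}}$
$\frac{B + 19495}{G + H{\left(-144 \right)}} = \frac{2 \sqrt{3013} + 19495}{15074 + \left(-144\right)^{\frac{3}{2}}} = \frac{19495 + 2 \sqrt{3013}}{15074 - 1728 i} = \left(19495 + 2 \sqrt{3013}\right) \frac{15074 + 1728 i}{230211460} = \frac{\left(15074 + 1728 i\right) \left(19495 + 2 \sqrt{3013}\right)}{230211460}$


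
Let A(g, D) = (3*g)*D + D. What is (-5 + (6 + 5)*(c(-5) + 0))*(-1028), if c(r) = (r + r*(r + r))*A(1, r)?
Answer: 10182340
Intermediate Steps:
A(g, D) = D + 3*D*g (A(g, D) = 3*D*g + D = D + 3*D*g)
c(r) = 4*r*(r + 2*r**2) (c(r) = (r + r*(r + r))*(r*(1 + 3*1)) = (r + r*(2*r))*(r*(1 + 3)) = (r + 2*r**2)*(r*4) = (r + 2*r**2)*(4*r) = 4*r*(r + 2*r**2))
(-5 + (6 + 5)*(c(-5) + 0))*(-1028) = (-5 + (6 + 5)*((-5)**2*(4 + 8*(-5)) + 0))*(-1028) = (-5 + 11*(25*(4 - 40) + 0))*(-1028) = (-5 + 11*(25*(-36) + 0))*(-1028) = (-5 + 11*(-900 + 0))*(-1028) = (-5 + 11*(-900))*(-1028) = (-5 - 9900)*(-1028) = -9905*(-1028) = 10182340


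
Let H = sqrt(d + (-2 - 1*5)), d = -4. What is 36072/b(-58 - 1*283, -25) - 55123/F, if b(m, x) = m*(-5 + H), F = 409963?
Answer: 2035117687/139797383 + 1002*I*sqrt(11)/341 ≈ 14.558 + 9.7456*I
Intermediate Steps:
H = I*sqrt(11) (H = sqrt(-4 + (-2 - 1*5)) = sqrt(-4 + (-2 - 5)) = sqrt(-4 - 7) = sqrt(-11) = I*sqrt(11) ≈ 3.3166*I)
b(m, x) = m*(-5 + I*sqrt(11))
36072/b(-58 - 1*283, -25) - 55123/F = 36072/(((-58 - 1*283)*(-5 + I*sqrt(11)))) - 55123/409963 = 36072/(((-58 - 283)*(-5 + I*sqrt(11)))) - 55123*1/409963 = 36072/((-341*(-5 + I*sqrt(11)))) - 55123/409963 = 36072/(1705 - 341*I*sqrt(11)) - 55123/409963 = -55123/409963 + 36072/(1705 - 341*I*sqrt(11))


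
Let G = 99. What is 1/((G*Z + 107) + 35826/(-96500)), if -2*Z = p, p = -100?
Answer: 48250/243982337 ≈ 0.00019776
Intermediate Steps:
Z = 50 (Z = -½*(-100) = 50)
1/((G*Z + 107) + 35826/(-96500)) = 1/((99*50 + 107) + 35826/(-96500)) = 1/((4950 + 107) + 35826*(-1/96500)) = 1/(5057 - 17913/48250) = 1/(243982337/48250) = 48250/243982337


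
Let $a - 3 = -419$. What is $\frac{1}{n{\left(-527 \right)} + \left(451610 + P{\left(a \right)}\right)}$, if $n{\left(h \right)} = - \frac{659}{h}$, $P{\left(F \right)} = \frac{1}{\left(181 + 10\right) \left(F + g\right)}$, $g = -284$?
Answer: $\frac{70459900}{31820483546773} \approx 2.2143 \cdot 10^{-6}$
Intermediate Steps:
$a = -416$ ($a = 3 - 419 = -416$)
$P{\left(F \right)} = \frac{1}{-54244 + 191 F}$ ($P{\left(F \right)} = \frac{1}{\left(181 + 10\right) \left(F - 284\right)} = \frac{1}{191 \left(-284 + F\right)} = \frac{1}{-54244 + 191 F}$)
$\frac{1}{n{\left(-527 \right)} + \left(451610 + P{\left(a \right)}\right)} = \frac{1}{- \frac{659}{-527} + \left(451610 + \frac{1}{191 \left(-284 - 416\right)}\right)} = \frac{1}{\left(-659\right) \left(- \frac{1}{527}\right) + \left(451610 + \frac{1}{191 \left(-700\right)}\right)} = \frac{1}{\frac{659}{527} + \left(451610 + \frac{1}{191} \left(- \frac{1}{700}\right)\right)} = \frac{1}{\frac{659}{527} + \left(451610 - \frac{1}{133700}\right)} = \frac{1}{\frac{659}{527} + \frac{60380256999}{133700}} = \frac{1}{\frac{31820483546773}{70459900}} = \frac{70459900}{31820483546773}$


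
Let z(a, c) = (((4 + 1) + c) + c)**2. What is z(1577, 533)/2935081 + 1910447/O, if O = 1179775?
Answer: 6960566986982/3462735186775 ≈ 2.0101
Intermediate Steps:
z(a, c) = (5 + 2*c)**2 (z(a, c) = ((5 + c) + c)**2 = (5 + 2*c)**2)
z(1577, 533)/2935081 + 1910447/O = (5 + 2*533)**2/2935081 + 1910447/1179775 = (5 + 1066)**2*(1/2935081) + 1910447*(1/1179775) = 1071**2*(1/2935081) + 1910447/1179775 = 1147041*(1/2935081) + 1910447/1179775 = 1147041/2935081 + 1910447/1179775 = 6960566986982/3462735186775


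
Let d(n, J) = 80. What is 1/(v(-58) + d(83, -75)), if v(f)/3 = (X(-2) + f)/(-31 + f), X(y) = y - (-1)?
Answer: 89/7297 ≈ 0.012197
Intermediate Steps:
X(y) = 1 + y (X(y) = y - 1*(-1) = y + 1 = 1 + y)
v(f) = 3*(-1 + f)/(-31 + f) (v(f) = 3*(((1 - 2) + f)/(-31 + f)) = 3*((-1 + f)/(-31 + f)) = 3*(-1 + f)/(-31 + f))
1/(v(-58) + d(83, -75)) = 1/(3*(-1 - 58)/(-31 - 58) + 80) = 1/(3*(-59)/(-89) + 80) = 1/(3*(-1/89)*(-59) + 80) = 1/(177/89 + 80) = 1/(7297/89) = 89/7297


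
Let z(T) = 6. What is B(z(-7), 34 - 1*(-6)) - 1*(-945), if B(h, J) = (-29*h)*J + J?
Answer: -5975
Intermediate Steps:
B(h, J) = J - 29*J*h (B(h, J) = -29*J*h + J = J - 29*J*h)
B(z(-7), 34 - 1*(-6)) - 1*(-945) = (34 - 1*(-6))*(1 - 29*6) - 1*(-945) = (34 + 6)*(1 - 174) + 945 = 40*(-173) + 945 = -6920 + 945 = -5975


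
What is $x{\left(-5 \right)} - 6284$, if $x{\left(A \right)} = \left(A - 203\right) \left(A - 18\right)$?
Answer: $-1500$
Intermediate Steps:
$x{\left(A \right)} = \left(-203 + A\right) \left(-18 + A\right)$
$x{\left(-5 \right)} - 6284 = \left(3654 + \left(-5\right)^{2} - -1105\right) - 6284 = \left(3654 + 25 + 1105\right) - 6284 = 4784 - 6284 = -1500$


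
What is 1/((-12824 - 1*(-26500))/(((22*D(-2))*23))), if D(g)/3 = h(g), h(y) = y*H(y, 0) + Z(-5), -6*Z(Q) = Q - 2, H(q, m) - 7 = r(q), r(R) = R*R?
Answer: -31625/13676 ≈ -2.3124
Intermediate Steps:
r(R) = R²
H(q, m) = 7 + q²
Z(Q) = ⅓ - Q/6 (Z(Q) = -(Q - 2)/6 = -(-2 + Q)/6 = ⅓ - Q/6)
h(y) = 7/6 + y*(7 + y²) (h(y) = y*(7 + y²) + (⅓ - ⅙*(-5)) = y*(7 + y²) + (⅓ + ⅚) = y*(7 + y²) + 7/6 = 7/6 + y*(7 + y²))
D(g) = 7/2 + 3*g³ + 21*g (D(g) = 3*(7/6 + g³ + 7*g) = 7/2 + 3*g³ + 21*g)
1/((-12824 - 1*(-26500))/(((22*D(-2))*23))) = 1/((-12824 - 1*(-26500))/(((22*(7/2 + 3*(-2)*(7 + (-2)²)))*23))) = 1/((-12824 + 26500)/(((22*(7/2 + 3*(-2)*(7 + 4)))*23))) = 1/(13676/(((22*(7/2 + 3*(-2)*11))*23))) = 1/(13676/(((22*(7/2 - 66))*23))) = 1/(13676/(((22*(-125/2))*23))) = 1/(13676/((-1375*23))) = 1/(13676/(-31625)) = 1/(13676*(-1/31625)) = 1/(-13676/31625) = -31625/13676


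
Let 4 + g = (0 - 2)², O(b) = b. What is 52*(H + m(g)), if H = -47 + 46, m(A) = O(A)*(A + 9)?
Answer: -52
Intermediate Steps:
g = 0 (g = -4 + (0 - 2)² = -4 + (-2)² = -4 + 4 = 0)
m(A) = A*(9 + A) (m(A) = A*(A + 9) = A*(9 + A))
H = -1
52*(H + m(g)) = 52*(-1 + 0*(9 + 0)) = 52*(-1 + 0*9) = 52*(-1 + 0) = 52*(-1) = -52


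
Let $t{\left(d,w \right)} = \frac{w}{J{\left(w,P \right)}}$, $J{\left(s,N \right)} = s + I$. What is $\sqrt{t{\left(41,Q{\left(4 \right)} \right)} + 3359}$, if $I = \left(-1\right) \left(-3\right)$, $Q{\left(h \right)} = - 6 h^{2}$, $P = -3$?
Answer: $\frac{\sqrt{3228991}}{31} \approx 57.966$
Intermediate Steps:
$I = 3$
$J{\left(s,N \right)} = 3 + s$ ($J{\left(s,N \right)} = s + 3 = 3 + s$)
$t{\left(d,w \right)} = \frac{w}{3 + w}$
$\sqrt{t{\left(41,Q{\left(4 \right)} \right)} + 3359} = \sqrt{\frac{\left(-6\right) 4^{2}}{3 - 6 \cdot 4^{2}} + 3359} = \sqrt{\frac{\left(-6\right) 16}{3 - 96} + 3359} = \sqrt{- \frac{96}{3 - 96} + 3359} = \sqrt{- \frac{96}{-93} + 3359} = \sqrt{\left(-96\right) \left(- \frac{1}{93}\right) + 3359} = \sqrt{\frac{32}{31} + 3359} = \sqrt{\frac{104161}{31}} = \frac{\sqrt{3228991}}{31}$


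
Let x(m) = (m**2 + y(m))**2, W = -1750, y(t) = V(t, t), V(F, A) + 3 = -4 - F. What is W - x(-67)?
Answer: -20695151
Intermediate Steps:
V(F, A) = -7 - F (V(F, A) = -3 + (-4 - F) = -7 - F)
y(t) = -7 - t
x(m) = (-7 + m**2 - m)**2 (x(m) = (m**2 + (-7 - m))**2 = (-7 + m**2 - m)**2)
W - x(-67) = -1750 - (7 - 67 - 1*(-67)**2)**2 = -1750 - (7 - 67 - 1*4489)**2 = -1750 - (7 - 67 - 4489)**2 = -1750 - 1*(-4549)**2 = -1750 - 1*20693401 = -1750 - 20693401 = -20695151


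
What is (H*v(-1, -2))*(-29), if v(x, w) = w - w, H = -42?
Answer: 0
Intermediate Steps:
v(x, w) = 0
(H*v(-1, -2))*(-29) = -42*0*(-29) = 0*(-29) = 0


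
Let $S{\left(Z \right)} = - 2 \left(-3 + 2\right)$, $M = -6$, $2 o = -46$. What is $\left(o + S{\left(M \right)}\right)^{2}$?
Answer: $441$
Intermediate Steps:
$o = -23$ ($o = \frac{1}{2} \left(-46\right) = -23$)
$S{\left(Z \right)} = 2$ ($S{\left(Z \right)} = \left(-2\right) \left(-1\right) = 2$)
$\left(o + S{\left(M \right)}\right)^{2} = \left(-23 + 2\right)^{2} = \left(-21\right)^{2} = 441$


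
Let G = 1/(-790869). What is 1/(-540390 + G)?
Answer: -790869/427377698911 ≈ -1.8505e-6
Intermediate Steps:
G = -1/790869 ≈ -1.2644e-6
1/(-540390 + G) = 1/(-540390 - 1/790869) = 1/(-427377698911/790869) = -790869/427377698911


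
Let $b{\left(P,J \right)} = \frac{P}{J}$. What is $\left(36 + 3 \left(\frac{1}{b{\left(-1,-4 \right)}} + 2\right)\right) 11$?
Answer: $594$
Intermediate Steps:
$\left(36 + 3 \left(\frac{1}{b{\left(-1,-4 \right)}} + 2\right)\right) 11 = \left(36 + 3 \left(\frac{1}{\left(-1\right) \frac{1}{-4}} + 2\right)\right) 11 = \left(36 + 3 \left(\frac{1}{\left(-1\right) \left(- \frac{1}{4}\right)} + 2\right)\right) 11 = \left(36 + 3 \left(\frac{1}{\frac{1}{4}} + 2\right)\right) 11 = \left(36 + 3 \left(4 + 2\right)\right) 11 = \left(36 + 3 \cdot 6\right) 11 = \left(36 + 18\right) 11 = 54 \cdot 11 = 594$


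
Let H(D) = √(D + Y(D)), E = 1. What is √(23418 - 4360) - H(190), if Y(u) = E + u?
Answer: √19058 - √381 ≈ 118.53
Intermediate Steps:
Y(u) = 1 + u
H(D) = √(1 + 2*D) (H(D) = √(D + (1 + D)) = √(1 + 2*D))
√(23418 - 4360) - H(190) = √(23418 - 4360) - √(1 + 2*190) = √19058 - √(1 + 380) = √19058 - √381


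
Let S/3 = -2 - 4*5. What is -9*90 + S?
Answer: -876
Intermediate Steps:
S = -66 (S = 3*(-2 - 4*5) = 3*(-2 - 20) = 3*(-22) = -66)
-9*90 + S = -9*90 - 66 = -810 - 66 = -876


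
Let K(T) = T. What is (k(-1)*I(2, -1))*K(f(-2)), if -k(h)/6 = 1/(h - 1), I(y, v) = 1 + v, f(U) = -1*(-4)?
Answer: 0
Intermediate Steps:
f(U) = 4
k(h) = -6/(-1 + h) (k(h) = -6/(h - 1) = -6/(-1 + h))
(k(-1)*I(2, -1))*K(f(-2)) = ((-6/(-1 - 1))*(1 - 1))*4 = (-6/(-2)*0)*4 = (-6*(-½)*0)*4 = (3*0)*4 = 0*4 = 0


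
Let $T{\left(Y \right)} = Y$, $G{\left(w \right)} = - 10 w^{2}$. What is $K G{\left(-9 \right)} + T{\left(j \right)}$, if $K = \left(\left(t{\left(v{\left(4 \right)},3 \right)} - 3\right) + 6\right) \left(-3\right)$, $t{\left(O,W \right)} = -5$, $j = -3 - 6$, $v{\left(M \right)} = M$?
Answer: $-4869$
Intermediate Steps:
$j = -9$
$K = 6$ ($K = \left(\left(-5 - 3\right) + 6\right) \left(-3\right) = \left(-8 + 6\right) \left(-3\right) = \left(-2\right) \left(-3\right) = 6$)
$K G{\left(-9 \right)} + T{\left(j \right)} = 6 \left(- 10 \left(-9\right)^{2}\right) - 9 = 6 \left(\left(-10\right) 81\right) - 9 = 6 \left(-810\right) - 9 = -4860 - 9 = -4869$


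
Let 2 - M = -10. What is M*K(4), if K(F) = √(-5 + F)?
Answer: 12*I ≈ 12.0*I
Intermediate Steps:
M = 12 (M = 2 - 1*(-10) = 2 + 10 = 12)
M*K(4) = 12*√(-5 + 4) = 12*√(-1) = 12*I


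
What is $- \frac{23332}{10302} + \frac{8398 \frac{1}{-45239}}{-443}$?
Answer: $- \frac{12302821736}{5433187233} \approx -2.2644$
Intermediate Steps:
$- \frac{23332}{10302} + \frac{8398 \frac{1}{-45239}}{-443} = \left(-23332\right) \frac{1}{10302} + 8398 \left(- \frac{1}{45239}\right) \left(- \frac{1}{443}\right) = - \frac{11666}{5151} - - \frac{442}{1054783} = - \frac{11666}{5151} + \frac{442}{1054783} = - \frac{12302821736}{5433187233}$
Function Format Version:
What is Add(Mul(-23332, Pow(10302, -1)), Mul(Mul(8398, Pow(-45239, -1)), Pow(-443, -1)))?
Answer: Rational(-12302821736, 5433187233) ≈ -2.2644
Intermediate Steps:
Add(Mul(-23332, Pow(10302, -1)), Mul(Mul(8398, Pow(-45239, -1)), Pow(-443, -1))) = Add(Mul(-23332, Rational(1, 10302)), Mul(Mul(8398, Rational(-1, 45239)), Rational(-1, 443))) = Add(Rational(-11666, 5151), Mul(Rational(-442, 2381), Rational(-1, 443))) = Add(Rational(-11666, 5151), Rational(442, 1054783)) = Rational(-12302821736, 5433187233)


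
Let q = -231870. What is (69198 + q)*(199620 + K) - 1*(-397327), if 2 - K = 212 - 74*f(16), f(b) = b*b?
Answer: -35519684561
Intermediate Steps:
f(b) = b**2
K = 18734 (K = 2 - (212 - 74*16**2) = 2 - (212 - 74*256) = 2 - (212 - 18944) = 2 - 1*(-18732) = 2 + 18732 = 18734)
(69198 + q)*(199620 + K) - 1*(-397327) = (69198 - 231870)*(199620 + 18734) - 1*(-397327) = -162672*218354 + 397327 = -35520081888 + 397327 = -35519684561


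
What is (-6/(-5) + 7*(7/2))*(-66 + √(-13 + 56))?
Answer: -8481/5 + 257*√43/10 ≈ -1527.7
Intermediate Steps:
(-6/(-5) + 7*(7/2))*(-66 + √(-13 + 56)) = (-6*(-⅕) + 7*(7*(½)))*(-66 + √43) = (6/5 + 7*(7/2))*(-66 + √43) = (6/5 + 49/2)*(-66 + √43) = 257*(-66 + √43)/10 = -8481/5 + 257*√43/10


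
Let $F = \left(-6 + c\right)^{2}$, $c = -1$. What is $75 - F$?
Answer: $26$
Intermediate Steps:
$F = 49$ ($F = \left(-6 - 1\right)^{2} = \left(-7\right)^{2} = 49$)
$75 - F = 75 - 49 = 26$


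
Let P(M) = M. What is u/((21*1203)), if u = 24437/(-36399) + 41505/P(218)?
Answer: 1505413229/200461450266 ≈ 0.0075097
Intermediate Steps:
u = 1505413229/7934982 (u = 24437/(-36399) + 41505/218 = 24437*(-1/36399) + 41505*(1/218) = -24437/36399 + 41505/218 = 1505413229/7934982 ≈ 189.72)
u/((21*1203)) = 1505413229/(7934982*((21*1203))) = (1505413229/7934982)/25263 = (1505413229/7934982)*(1/25263) = 1505413229/200461450266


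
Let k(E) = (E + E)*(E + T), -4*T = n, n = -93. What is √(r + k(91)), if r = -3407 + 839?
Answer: √72902/2 ≈ 135.00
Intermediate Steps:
T = 93/4 (T = -¼*(-93) = 93/4 ≈ 23.250)
r = -2568
k(E) = 2*E*(93/4 + E) (k(E) = (E + E)*(E + 93/4) = (2*E)*(93/4 + E) = 2*E*(93/4 + E))
√(r + k(91)) = √(-2568 + (½)*91*(93 + 4*91)) = √(-2568 + (½)*91*(93 + 364)) = √(-2568 + (½)*91*457) = √(-2568 + 41587/2) = √(36451/2) = √72902/2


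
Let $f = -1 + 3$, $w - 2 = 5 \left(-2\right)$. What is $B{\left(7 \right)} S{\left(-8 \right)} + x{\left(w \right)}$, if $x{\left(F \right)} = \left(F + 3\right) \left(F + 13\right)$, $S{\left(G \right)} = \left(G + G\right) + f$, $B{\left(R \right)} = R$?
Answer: $-123$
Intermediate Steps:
$w = -8$ ($w = 2 + 5 \left(-2\right) = 2 - 10 = -8$)
$f = 2$
$S{\left(G \right)} = 2 + 2 G$ ($S{\left(G \right)} = \left(G + G\right) + 2 = 2 G + 2 = 2 + 2 G$)
$x{\left(F \right)} = \left(3 + F\right) \left(13 + F\right)$
$B{\left(7 \right)} S{\left(-8 \right)} + x{\left(w \right)} = 7 \left(2 + 2 \left(-8\right)\right) + \left(39 + \left(-8\right)^{2} + 16 \left(-8\right)\right) = 7 \left(2 - 16\right) + \left(39 + 64 - 128\right) = 7 \left(-14\right) - 25 = -98 - 25 = -123$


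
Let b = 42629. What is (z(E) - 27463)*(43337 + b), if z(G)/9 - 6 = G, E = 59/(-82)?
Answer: -96628749827/41 ≈ -2.3568e+9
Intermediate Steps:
E = -59/82 (E = 59*(-1/82) = -59/82 ≈ -0.71951)
z(G) = 54 + 9*G
(z(E) - 27463)*(43337 + b) = ((54 + 9*(-59/82)) - 27463)*(43337 + 42629) = ((54 - 531/82) - 27463)*85966 = (3897/82 - 27463)*85966 = -2248069/82*85966 = -96628749827/41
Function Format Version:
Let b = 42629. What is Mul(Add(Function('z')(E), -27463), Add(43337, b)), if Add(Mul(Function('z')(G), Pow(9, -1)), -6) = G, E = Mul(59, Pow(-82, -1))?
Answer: Rational(-96628749827, 41) ≈ -2.3568e+9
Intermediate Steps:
E = Rational(-59, 82) (E = Mul(59, Rational(-1, 82)) = Rational(-59, 82) ≈ -0.71951)
Function('z')(G) = Add(54, Mul(9, G))
Mul(Add(Function('z')(E), -27463), Add(43337, b)) = Mul(Add(Add(54, Mul(9, Rational(-59, 82))), -27463), Add(43337, 42629)) = Mul(Add(Add(54, Rational(-531, 82)), -27463), 85966) = Mul(Add(Rational(3897, 82), -27463), 85966) = Mul(Rational(-2248069, 82), 85966) = Rational(-96628749827, 41)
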